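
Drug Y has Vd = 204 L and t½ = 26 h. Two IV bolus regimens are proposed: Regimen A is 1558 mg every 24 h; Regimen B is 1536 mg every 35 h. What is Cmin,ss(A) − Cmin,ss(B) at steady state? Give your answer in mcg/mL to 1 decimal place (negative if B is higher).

3.6 mcg/mL

Regimen A: f = (1/2)^(24/26) ≈ 0.5274; Cmin,ss = (1558/204)·f/(1−f) ≈ 8.523 mcg/mL.
Regimen B: f = (1/2)^(35/26) ≈ 0.3933; Cmin,ss = (1536/204)·f/(1−f) ≈ 4.881 mcg/mL.
Difference ≈ 8.523 − 4.881 ≈ 3.642 mcg/mL.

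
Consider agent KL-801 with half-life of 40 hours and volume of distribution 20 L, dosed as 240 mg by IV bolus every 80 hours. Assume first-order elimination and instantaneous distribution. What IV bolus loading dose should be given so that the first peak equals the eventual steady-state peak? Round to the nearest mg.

f = (1/2)^(80/40) ≈ 0.250000; accumulation ratio R = 1/(1−f) ≈ 1.33333.
Loading dose to hit Cmax,ss on first dose: D_load = D_maint·R ≈ 240 × 1.33333 ≈ 320.00 mg.

320 mg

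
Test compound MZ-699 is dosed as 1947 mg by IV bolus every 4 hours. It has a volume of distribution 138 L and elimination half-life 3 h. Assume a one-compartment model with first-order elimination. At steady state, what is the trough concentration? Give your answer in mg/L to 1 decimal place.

Over one 4-h interval, 4/3 ≈ 1.3333 half-lives elapse, leaving f ≈ 0.3969 of each dose.
Each bolus raises the concentration by D/Vd = 1947/138 ≈ 14.109 mg/L.
Steady-state trough Cmin,ss = C₀·f/(1−f) ≈ 14.109 × 0.3969/0.6031 ≈ 9.285 mg/L.

9.3 mg/L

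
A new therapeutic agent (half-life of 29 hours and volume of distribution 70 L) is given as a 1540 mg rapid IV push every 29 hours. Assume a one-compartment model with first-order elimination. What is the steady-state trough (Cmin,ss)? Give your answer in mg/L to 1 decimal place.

τ = 29 h = 1 half-life, so f = (1/2)^1 = 0.5.
At steady state, R = 1/(1 − 0.5) = 2/1.
Single-dose peak C₀ = D/Vd = 1540/70 = 22 mg/L.
Steady-state peak Cmax,ss = C₀·R = 22 × 2/1 ≈ 44.000 mg/L.
Steady-state trough Cmin,ss = Cmax,ss·f ≈ 44.000 × 0.5 ≈ 22.000 mg/L.

22.0 mg/L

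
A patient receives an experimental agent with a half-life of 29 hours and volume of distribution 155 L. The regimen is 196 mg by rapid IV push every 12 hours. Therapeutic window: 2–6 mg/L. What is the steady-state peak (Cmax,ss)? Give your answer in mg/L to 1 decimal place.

τ/t½ = 12/29 ≈ 0.41379, so fraction remaining f = (1/2)^(12/29) ≈ 0.7506.
At steady state, accumulation factor R = 1/(1 − e^(−kτ)) ≈ 4.0096.
Each bolus raises the concentration by D/Vd = 196/155 ≈ 1.265 mg/L.
Cmax,ss = C₀/(1 − f) ≈ 1.265/0.2494 ≈ 5.072 mg/L.
Peak 5.1 mg/L vs MTC 6 mg/L: below toxic threshold.

5.1 mg/L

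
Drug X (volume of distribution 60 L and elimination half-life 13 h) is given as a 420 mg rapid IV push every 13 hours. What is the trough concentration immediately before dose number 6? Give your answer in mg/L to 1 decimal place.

f = (1/2)^(τ/t½) = (1/2)^(13/13) ≈ 0.5000.
C₀ = D/Vd = 420/60 ≈ 7.000 mg/L.
Before the 6th dose, 5 doses have been given. Superposition: Cmin = C₀·(f + f² + … + f^5).
≈ 7.000 × (0.5000 + 0.2500 + 0.1250 + 0.0625 + 0.0313) ≈ 7.000 × 0.9688 ≈ 6.782 mg/L.

6.8 mg/L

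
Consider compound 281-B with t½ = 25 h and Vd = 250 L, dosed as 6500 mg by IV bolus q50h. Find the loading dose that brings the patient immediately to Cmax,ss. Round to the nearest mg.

f = (1/2)^(50/25) ≈ 0.250000; accumulation ratio R = 1/(1−f) ≈ 1.33333.
Loading dose to hit Cmax,ss on first dose: D_load = D_maint·R ≈ 6500 × 1.33333 ≈ 8666.64 mg.

8667 mg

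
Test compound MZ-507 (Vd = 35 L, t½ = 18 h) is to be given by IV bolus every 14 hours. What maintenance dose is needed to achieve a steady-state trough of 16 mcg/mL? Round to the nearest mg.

τ/t½ = 14/18 ≈ 0.77778, so f = (1/2)^(14/18) ≈ 0.583265.
Cmin,ss = (D/Vd)·f/(1−f), so D = Cmin,ss·Vd·(1−f)/f.
D = 16 × 35 × (1−f)/f ≈ 16 × 35 × 0.71449 ≈ 400.11 mg.

400 mg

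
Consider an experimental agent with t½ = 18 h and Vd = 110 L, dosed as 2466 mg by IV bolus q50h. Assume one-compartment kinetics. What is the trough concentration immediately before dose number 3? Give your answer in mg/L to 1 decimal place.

3.7 mg/L

f = (1/2)^(τ/t½) = (1/2)^(50/18) ≈ 0.1458.
C₀ = D/Vd = 2466/110 ≈ 22.418 mg/L.
Before the 3rd dose, 2 doses have been given. Superposition: Cmin = C₀·(f + f²).
≈ 22.418 × (0.1458 + 0.0213) ≈ 22.418 × 0.1671 ≈ 3.746 mg/L.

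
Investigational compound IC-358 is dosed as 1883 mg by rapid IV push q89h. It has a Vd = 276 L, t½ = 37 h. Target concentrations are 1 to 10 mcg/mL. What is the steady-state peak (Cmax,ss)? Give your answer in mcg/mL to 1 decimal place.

τ/t½ = 89/37 ≈ 2.4054, so fraction remaining f = (1/2)^(89/37) ≈ 0.1888.
At steady state, accumulation factor R = 1/(1 − e^(−kτ)) ≈ 1.2327.
Single-dose peak C₀ = D/Vd = 1883/276 ≈ 6.822 mcg/mL.
Steady-state peak Cmax,ss = C₀·R ≈ 6.822 × 1.2327 ≈ 8.409 mcg/mL.
Peak 8.4 mcg/mL vs MTC 10 mcg/mL: below toxic threshold.

8.4 mcg/mL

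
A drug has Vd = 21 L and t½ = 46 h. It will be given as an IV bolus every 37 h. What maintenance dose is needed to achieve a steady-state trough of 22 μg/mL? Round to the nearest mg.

τ/t½ = 37/46 ≈ 0.80435, so f = (1/2)^(37/46) ≈ 0.572621.
Cmin,ss = (D/Vd)·f/(1−f), so D = Cmin,ss·Vd·(1−f)/f.
D = 22 × 21 × (1−f)/f ≈ 22 × 21 × 0.74636 ≈ 344.82 mg.

345 mg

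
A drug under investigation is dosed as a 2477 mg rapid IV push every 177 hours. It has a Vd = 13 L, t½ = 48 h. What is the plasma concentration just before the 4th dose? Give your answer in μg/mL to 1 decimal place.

f = (1/2)^(τ/t½) = (1/2)^(177/48) ≈ 0.0776.
C₀ = D/Vd = 2477/13 ≈ 190.538 μg/mL.
Before the 4th dose, 3 doses have been given. Superposition: Cmin = C₀·(f + f² + … + f^3).
≈ 190.538 × (0.0776 + 0.0060 + 0.0005) ≈ 190.538 × 0.0841 ≈ 16.024 μg/mL.

16.0 μg/mL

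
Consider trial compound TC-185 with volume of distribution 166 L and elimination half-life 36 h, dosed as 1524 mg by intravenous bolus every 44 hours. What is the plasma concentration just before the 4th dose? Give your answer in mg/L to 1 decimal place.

6.3 mg/L

f = (1/2)^(τ/t½) = (1/2)^(44/36) ≈ 0.4286.
C₀ = D/Vd = 1524/166 ≈ 9.181 mg/L.
Before the 4th dose, 3 doses have been given. Superposition: Cmin = C₀·(f + f² + … + f^3).
≈ 9.181 × (0.4286 + 0.1837 + 0.0787) ≈ 9.181 × 0.6910 ≈ 6.344 mg/L.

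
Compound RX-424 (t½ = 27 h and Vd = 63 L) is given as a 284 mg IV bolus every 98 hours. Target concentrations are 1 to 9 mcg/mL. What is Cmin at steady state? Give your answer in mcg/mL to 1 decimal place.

0.4 mcg/mL

Over one 98-h interval, 98/27 ≈ 3.6296 half-lives elapse, leaving f ≈ 0.0808 of each dose.
At steady state, accumulation factor R = 1/(1 − e^(−kτ)) ≈ 1.0879.
Each bolus raises the concentration by D/Vd = 284/63 ≈ 4.508 mcg/mL.
Steady-state peak Cmax,ss = C₀·R ≈ 4.508 × 1.0879 ≈ 4.904 mcg/mL.
One interval later, Cmin,ss = Cmax,ss·e^(−kτ) ≈ 4.904 × 0.0808 ≈ 0.396 mcg/mL.
Trough 0.4 mcg/mL vs MEC 1 mcg/mL: subtherapeutic.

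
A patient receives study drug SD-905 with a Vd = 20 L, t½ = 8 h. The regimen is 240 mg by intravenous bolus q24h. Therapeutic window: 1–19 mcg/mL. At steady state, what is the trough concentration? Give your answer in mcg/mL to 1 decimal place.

1.7 mcg/mL

The dosing interval is 3 half-lives, so f = 2^(−3) = 0.125.
Accumulation ratio R = 1/(1 − f) = 1/0.875 = 8/7.
Single-dose peak C₀ = D/Vd = 240/20 = 12 mcg/mL.
Steady-state peak Cmax,ss = C₀·R = 12 × 8/7 ≈ 13.714 mcg/mL.
Steady-state trough Cmin,ss = Cmax,ss·f ≈ 13.714 × 0.125 ≈ 1.714 mcg/mL.
Trough 1.7 mcg/mL vs MEC 1 mcg/mL: adequate.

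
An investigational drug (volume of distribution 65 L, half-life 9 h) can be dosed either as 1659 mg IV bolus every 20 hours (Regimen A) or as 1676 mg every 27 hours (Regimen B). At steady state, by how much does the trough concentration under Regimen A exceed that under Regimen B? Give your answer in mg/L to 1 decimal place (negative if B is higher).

Regimen A: f = (1/2)^(20/9) ≈ 0.2143; Cmin,ss = (1659/65)·f/(1−f) ≈ 6.961 mg/L.
Regimen B: f = (1/2)^(27/9) ≈ 0.1250; Cmin,ss = (1676/65)·f/(1−f) ≈ 3.684 mg/L.
Difference ≈ 6.961 − 3.684 ≈ 3.277 mg/L.

3.3 mg/L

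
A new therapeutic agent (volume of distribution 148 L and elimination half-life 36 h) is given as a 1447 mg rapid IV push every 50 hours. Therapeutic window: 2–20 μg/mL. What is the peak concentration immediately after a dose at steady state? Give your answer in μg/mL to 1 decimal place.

15.8 μg/mL

τ/t½ = 50/36 ≈ 1.3889, so fraction remaining f = (1/2)^(50/36) ≈ 0.3819.
At steady state, accumulation factor R = 1/(1 − e^(−kτ)) ≈ 1.6179.
Single-dose peak C₀ = D/Vd = 1447/148 ≈ 9.777 μg/mL.
Steady-state peak Cmax,ss = C₀·R ≈ 9.777 × 1.6179 ≈ 15.818 μg/mL.
Peak 15.8 μg/mL vs MTC 20 μg/mL: below toxic threshold.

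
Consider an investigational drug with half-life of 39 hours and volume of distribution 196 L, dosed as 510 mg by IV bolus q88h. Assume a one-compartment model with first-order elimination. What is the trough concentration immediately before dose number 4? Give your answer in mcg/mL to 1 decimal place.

0.7 mcg/mL

f = (1/2)^(τ/t½) = (1/2)^(88/39) ≈ 0.2093.
C₀ = D/Vd = 510/196 ≈ 2.602 mcg/mL.
Before the 4th dose, 3 doses have been given. Superposition: Cmin = C₀·(f + f² + … + f^3).
≈ 2.602 × (0.2093 + 0.0438 + 0.0092) ≈ 2.602 × 0.2623 ≈ 0.683 mcg/mL.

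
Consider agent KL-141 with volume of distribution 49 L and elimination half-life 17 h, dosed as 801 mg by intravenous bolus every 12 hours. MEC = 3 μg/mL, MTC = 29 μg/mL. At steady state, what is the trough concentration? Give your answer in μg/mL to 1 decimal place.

τ/t½ = 12/17 ≈ 0.70588, so fraction remaining f = (1/2)^(12/17) ≈ 0.6131.
Accumulation ratio R = 1/(1 − f) ≈ 1/0.3869 ≈ 2.5846.
Each bolus raises the concentration by D/Vd = 801/49 ≈ 16.347 μg/mL.
Steady-state peak Cmax,ss = C₀·R ≈ 16.347 × 2.5846 ≈ 42.250 μg/mL.
Steady-state trough Cmin,ss = Cmax,ss·f ≈ 42.250 × 0.6131 ≈ 25.903 μg/mL.
Trough 25.9 μg/mL vs MEC 3 μg/mL: adequate.

25.9 μg/mL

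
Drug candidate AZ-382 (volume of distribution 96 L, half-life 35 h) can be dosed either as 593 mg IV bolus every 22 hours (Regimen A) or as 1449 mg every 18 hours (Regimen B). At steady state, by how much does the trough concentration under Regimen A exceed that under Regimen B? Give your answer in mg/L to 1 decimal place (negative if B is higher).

-23.9 mg/L

Regimen A: f = (1/2)^(22/35) ≈ 0.6468; Cmin,ss = (593/96)·f/(1−f) ≈ 11.312 mg/L.
Regimen B: f = (1/2)^(18/35) ≈ 0.7001; Cmin,ss = (1449/96)·f/(1−f) ≈ 35.236 mg/L.
Difference ≈ 11.312 − 35.236 ≈ -23.924 mg/L.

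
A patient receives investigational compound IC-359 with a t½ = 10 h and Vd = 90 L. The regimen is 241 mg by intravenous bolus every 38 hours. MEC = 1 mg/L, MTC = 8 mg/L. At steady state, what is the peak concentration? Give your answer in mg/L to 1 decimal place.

τ/t½ = 38/10 ≈ 3.8, so fraction remaining f = (1/2)^(38/10) ≈ 0.0718.
Accumulation ratio R = 1/(1 − f) ≈ 1/0.9282 ≈ 1.0774.
Single-dose peak C₀ = D/Vd = 241/90 ≈ 2.678 mg/L.
Steady-state peak Cmax,ss = C₀·R ≈ 2.678 × 1.0774 ≈ 2.885 mg/L.
Peak 2.9 mg/L vs MTC 8 mg/L: below toxic threshold.

2.9 mg/L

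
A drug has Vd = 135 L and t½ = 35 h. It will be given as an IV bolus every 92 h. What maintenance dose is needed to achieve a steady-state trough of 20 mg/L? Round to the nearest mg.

13997 mg

τ/t½ = 92/35 ≈ 2.6286, so f = (1/2)^(92/35) ≈ 0.161704.
Cmin,ss = (D/Vd)·f/(1−f), so D = Cmin,ss·Vd·(1−f)/f.
D = 20 × 135 × (1−f)/f ≈ 20 × 135 × 5.18414 ≈ 13997.18 mg.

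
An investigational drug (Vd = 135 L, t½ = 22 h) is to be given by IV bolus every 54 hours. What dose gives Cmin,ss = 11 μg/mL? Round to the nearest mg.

6655 mg

τ/t½ = 54/22 ≈ 2.4545, so f = (1/2)^(54/22) ≈ 0.182435.
Cmin,ss = (D/Vd)·f/(1−f), so D = Cmin,ss·Vd·(1−f)/f.
D = 11 × 135 × (1−f)/f ≈ 11 × 135 × 4.48140 ≈ 6654.88 mg.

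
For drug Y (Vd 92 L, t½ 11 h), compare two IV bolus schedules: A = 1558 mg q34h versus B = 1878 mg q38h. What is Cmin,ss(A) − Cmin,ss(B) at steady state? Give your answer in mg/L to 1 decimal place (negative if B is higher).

Regimen A: f = (1/2)^(34/11) ≈ 0.1174; Cmin,ss = (1558/92)·f/(1−f) ≈ 2.253 mg/L.
Regimen B: f = (1/2)^(38/11) ≈ 0.0912; Cmin,ss = (1878/92)·f/(1−f) ≈ 2.048 mg/L.
Difference ≈ 2.253 − 2.048 ≈ 0.205 mg/L.

0.2 mg/L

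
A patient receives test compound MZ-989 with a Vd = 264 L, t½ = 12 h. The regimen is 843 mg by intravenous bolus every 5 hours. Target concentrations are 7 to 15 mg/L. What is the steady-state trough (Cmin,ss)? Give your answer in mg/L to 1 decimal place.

9.5 mg/L

k = ln2/t½ = ln2/12 ≈ 0.057762 h⁻¹; fraction remaining f = e^(−kτ) = e^(−0.057762×5) ≈ 0.7492.
At steady state, accumulation factor R = 1/(1 − e^(−kτ)) ≈ 3.9872.
Single-dose peak C₀ = D/Vd = 843/264 ≈ 3.193 mg/L.
Cmax,ss = C₀/(1 − f) ≈ 3.193/0.2508 ≈ 12.731 mg/L.
One interval later, Cmin,ss = Cmax,ss·e^(−kτ) ≈ 12.731 × 0.7492 ≈ 9.538 mg/L.
Trough 9.5 mg/L vs MEC 7 mg/L: adequate.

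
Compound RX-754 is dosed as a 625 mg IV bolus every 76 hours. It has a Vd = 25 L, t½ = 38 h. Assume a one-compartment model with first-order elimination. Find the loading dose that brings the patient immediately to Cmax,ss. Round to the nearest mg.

f = (1/2)^(76/38) ≈ 0.250000; accumulation ratio R = 1/(1−f) ≈ 1.33333.
Loading dose to hit Cmax,ss on first dose: D_load = D_maint·R ≈ 625 × 1.33333 ≈ 833.33 mg.

833 mg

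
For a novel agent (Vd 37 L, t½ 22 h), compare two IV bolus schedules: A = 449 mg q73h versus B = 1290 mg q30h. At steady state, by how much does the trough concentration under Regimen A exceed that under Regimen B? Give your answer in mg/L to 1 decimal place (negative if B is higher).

-20.8 mg/L

Regimen A: f = (1/2)^(73/22) ≈ 0.1003; Cmin,ss = (449/37)·f/(1−f) ≈ 1.353 mg/L.
Regimen B: f = (1/2)^(30/22) ≈ 0.3886; Cmin,ss = (1290/37)·f/(1−f) ≈ 22.160 mg/L.
Difference ≈ 1.353 − 22.160 ≈ -20.807 mg/L.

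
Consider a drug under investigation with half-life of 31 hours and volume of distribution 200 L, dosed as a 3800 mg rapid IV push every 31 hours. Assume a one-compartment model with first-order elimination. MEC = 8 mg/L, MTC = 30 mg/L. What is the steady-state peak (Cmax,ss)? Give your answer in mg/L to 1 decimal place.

τ = 31 h = 1 half-life, so f = (1/2)^1 = 0.5.
At steady state, R = 1/(1 − 0.5) = 2/1.
Single-dose peak C₀ = D/Vd = 3800/200 = 19 mg/L.
Steady-state peak Cmax,ss = C₀·R = 19 × 2/1 ≈ 38.000 mg/L.
Peak 38.0 mg/L vs MTC 30 mg/L: exceeds toxic threshold.

38.0 mg/L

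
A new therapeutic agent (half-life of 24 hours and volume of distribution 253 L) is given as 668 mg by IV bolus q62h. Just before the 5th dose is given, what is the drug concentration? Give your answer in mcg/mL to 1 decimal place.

f = (1/2)^(τ/t½) = (1/2)^(62/24) ≈ 0.1669.
C₀ = D/Vd = 668/253 ≈ 2.640 mcg/mL.
Before the 5th dose, 4 doses have been given. Superposition: Cmin = C₀·(f + f² + … + f^4).
≈ 2.640 × (0.1669 + 0.0279 + 0.0046 + 0.0008) ≈ 2.640 × 0.2002 ≈ 0.529 mcg/mL.

0.5 mcg/mL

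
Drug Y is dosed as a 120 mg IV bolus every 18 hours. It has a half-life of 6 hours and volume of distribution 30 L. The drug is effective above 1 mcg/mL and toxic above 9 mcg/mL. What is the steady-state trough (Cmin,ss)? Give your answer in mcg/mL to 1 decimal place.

0.6 mcg/mL

The dosing interval is 3 half-lives, so f = 2^(−3) = 0.125.
Accumulation ratio R = 1/(1 − f) = 1/0.875 = 8/7.
Single-dose peak C₀ = D/Vd = 120/30 = 4 mcg/mL.
Steady-state peak Cmax,ss = C₀·R = 4 × 8/7 ≈ 4.571 mcg/mL.
Steady-state trough Cmin,ss = Cmax,ss·f ≈ 4.571 × 0.125 ≈ 0.571 mcg/mL.
Trough 0.6 mcg/mL vs MEC 1 mcg/mL: subtherapeutic.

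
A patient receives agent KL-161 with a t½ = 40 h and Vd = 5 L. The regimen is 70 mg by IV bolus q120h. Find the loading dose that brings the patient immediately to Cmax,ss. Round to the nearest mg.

f = (1/2)^(120/40) ≈ 0.125000; accumulation ratio R = 1/(1−f) ≈ 1.14286.
Loading dose to hit Cmax,ss on first dose: D_load = D_maint·R ≈ 70 × 1.14286 ≈ 80.00 mg.

80 mg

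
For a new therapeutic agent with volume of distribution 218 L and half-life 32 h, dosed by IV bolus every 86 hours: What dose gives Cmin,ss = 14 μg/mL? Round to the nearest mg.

τ/t½ = 86/32 ≈ 2.6875, so f = (1/2)^(86/32) ≈ 0.155232.
Cmin,ss = (D/Vd)·f/(1−f), so D = Cmin,ss·Vd·(1−f)/f.
D = 14 × 218 × (1−f)/f ≈ 14 × 218 × 5.44197 ≈ 16608.89 mg.

16609 mg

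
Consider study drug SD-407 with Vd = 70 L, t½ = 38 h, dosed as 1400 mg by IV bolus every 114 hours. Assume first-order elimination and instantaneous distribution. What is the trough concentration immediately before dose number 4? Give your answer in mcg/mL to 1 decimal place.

f = (1/2)^(τ/t½) = (1/2)^(114/38) ≈ 0.1250.
C₀ = D/Vd = 1400/70 ≈ 20.000 mcg/mL.
Before the 4th dose, 3 doses have been given. Superposition: Cmin = C₀·(f + f² + … + f^3).
≈ 20.000 × (0.1250 + 0.0156 + 0.0020) ≈ 20.000 × 0.1426 ≈ 2.852 mcg/mL.

2.9 mcg/mL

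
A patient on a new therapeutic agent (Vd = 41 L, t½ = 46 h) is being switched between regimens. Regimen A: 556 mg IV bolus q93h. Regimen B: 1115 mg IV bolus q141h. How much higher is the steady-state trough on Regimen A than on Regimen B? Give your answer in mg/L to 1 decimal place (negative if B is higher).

Regimen A: f = (1/2)^(93/46) ≈ 0.2463; Cmin,ss = (556/41)·f/(1−f) ≈ 4.432 mg/L.
Regimen B: f = (1/2)^(141/46) ≈ 0.1195; Cmin,ss = (1115/41)·f/(1−f) ≈ 3.691 mg/L.
Difference ≈ 4.432 − 3.691 ≈ 0.741 mg/L.

0.7 mg/L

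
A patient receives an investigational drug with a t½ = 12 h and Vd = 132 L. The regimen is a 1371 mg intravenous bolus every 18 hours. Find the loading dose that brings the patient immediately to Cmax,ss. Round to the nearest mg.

f = (1/2)^(18/12) ≈ 0.353553; accumulation ratio R = 1/(1−f) ≈ 1.54692.
Loading dose to hit Cmax,ss on first dose: D_load = D_maint·R ≈ 1371 × 1.54692 ≈ 2120.83 mg.

2121 mg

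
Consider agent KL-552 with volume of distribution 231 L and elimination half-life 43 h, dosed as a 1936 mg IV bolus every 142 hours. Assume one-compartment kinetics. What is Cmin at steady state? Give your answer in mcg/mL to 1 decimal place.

0.9 mcg/mL

k = ln2/t½ = ln2/43 ≈ 0.016120 h⁻¹; fraction remaining f = e^(−kτ) = e^(−0.016120×142) ≈ 0.1014.
Each bolus raises the concentration by D/Vd = 1936/231 ≈ 8.381 mcg/mL.
Steady-state trough Cmin,ss = C₀·f/(1−f) ≈ 8.381 × 0.1014/0.8986 ≈ 0.946 mcg/mL.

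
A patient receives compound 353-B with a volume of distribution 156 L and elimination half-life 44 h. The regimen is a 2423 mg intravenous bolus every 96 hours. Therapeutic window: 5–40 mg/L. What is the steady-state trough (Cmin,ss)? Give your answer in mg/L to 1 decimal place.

Over one 96-h interval, 96/44 ≈ 2.1818 half-lives elapse, leaving f ≈ 0.2204 of each dose.
At steady state, accumulation factor R = 1/(1 − e^(−kτ)) ≈ 1.2827.
Single-dose peak C₀ = D/Vd = 2423/156 ≈ 15.532 mg/L.
Cmax,ss = C₀/(1 − f) ≈ 15.532/0.7796 ≈ 19.923 mg/L.
Steady-state trough Cmin,ss = Cmax,ss·f ≈ 19.923 × 0.2204 ≈ 4.391 mg/L.
Trough 4.4 mg/L vs MEC 5 mg/L: subtherapeutic.

4.4 mg/L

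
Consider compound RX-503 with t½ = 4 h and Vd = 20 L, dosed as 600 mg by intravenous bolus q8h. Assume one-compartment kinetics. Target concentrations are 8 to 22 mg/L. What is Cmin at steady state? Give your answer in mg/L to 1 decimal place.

τ = 8 h = 2 half-lives, so f = (1/2)^2 = 0.25.
At steady state, R = 1/(1 − 0.25) = 4/3.
Single-dose peak C₀ = D/Vd = 600/20 = 30 mg/L.
Steady-state peak Cmax,ss = C₀·R = 30 × 4/3 ≈ 40.000 mg/L.
Steady-state trough Cmin,ss = Cmax,ss·f ≈ 40.000 × 0.25 ≈ 10.000 mg/L.
Trough 10.0 mg/L vs MEC 8 mg/L: adequate.

10.0 mg/L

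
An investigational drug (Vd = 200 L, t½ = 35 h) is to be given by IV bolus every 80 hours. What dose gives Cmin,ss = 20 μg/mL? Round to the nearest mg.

15504 mg

τ/t½ = 80/35 ≈ 2.2857, so f = (1/2)^(80/35) ≈ 0.205084.
Cmin,ss = (D/Vd)·f/(1−f), so D = Cmin,ss·Vd·(1−f)/f.
D = 20 × 200 × (1−f)/f ≈ 20 × 200 × 3.87605 ≈ 15504.20 mg.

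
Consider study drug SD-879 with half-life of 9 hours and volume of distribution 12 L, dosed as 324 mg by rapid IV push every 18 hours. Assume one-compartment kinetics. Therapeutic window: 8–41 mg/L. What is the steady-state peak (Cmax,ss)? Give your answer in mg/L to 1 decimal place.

The dosing interval is 2 half-lives, so f = 2^(−2) = 0.25.
Accumulation ratio R = 1/(1 − f) = 1/0.75 = 4/3.
Single-dose peak C₀ = D/Vd = 324/12 = 27 mg/L.
Steady-state peak Cmax,ss = C₀·R = 27 × 4/3 ≈ 36.000 mg/L.
Peak 36.0 mg/L vs MTC 41 mg/L: below toxic threshold.

36.0 mg/L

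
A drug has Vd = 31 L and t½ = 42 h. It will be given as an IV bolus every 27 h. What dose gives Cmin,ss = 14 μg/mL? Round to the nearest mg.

τ/t½ = 27/42 ≈ 0.64286, so f = (1/2)^(27/42) ≈ 0.640443.
Cmin,ss = (D/Vd)·f/(1−f), so D = Cmin,ss·Vd·(1−f)/f.
D = 14 × 31 × (1−f)/f ≈ 14 × 31 × 0.56142 ≈ 243.66 mg.

244 mg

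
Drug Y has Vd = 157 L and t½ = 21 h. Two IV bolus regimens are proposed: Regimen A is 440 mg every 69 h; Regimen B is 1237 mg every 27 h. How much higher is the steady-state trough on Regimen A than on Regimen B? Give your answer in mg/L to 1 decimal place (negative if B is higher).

-5.2 mg/L

Regimen A: f = (1/2)^(69/21) ≈ 0.1025; Cmin,ss = (440/157)·f/(1−f) ≈ 0.320 mg/L.
Regimen B: f = (1/2)^(27/21) ≈ 0.4102; Cmin,ss = (1237/157)·f/(1−f) ≈ 5.480 mg/L.
Difference ≈ 0.320 − 5.480 ≈ -5.160 mg/L.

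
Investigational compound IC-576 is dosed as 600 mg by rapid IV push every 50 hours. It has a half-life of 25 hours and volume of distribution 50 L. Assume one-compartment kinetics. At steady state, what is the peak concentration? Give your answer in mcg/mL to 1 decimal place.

16.0 mcg/mL

The dosing interval is 2 half-lives, so f = 2^(−2) = 0.25.
At steady state, R = 1/(1 − 0.25) = 4/3.
Single-dose peak C₀ = D/Vd = 600/50 = 12 mcg/mL.
Steady-state peak Cmax,ss = C₀·R = 12 × 4/3 ≈ 16.000 mcg/mL.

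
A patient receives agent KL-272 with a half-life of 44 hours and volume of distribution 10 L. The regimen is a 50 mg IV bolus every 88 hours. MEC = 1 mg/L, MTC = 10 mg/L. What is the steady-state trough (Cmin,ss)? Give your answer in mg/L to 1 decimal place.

The dosing interval is 2 half-lives, so f = 2^(−2) = 0.25.
At steady state, R = 1/(1 − 0.25) = 4/3.
Single-dose peak C₀ = D/Vd = 50/10 = 5 mg/L.
Steady-state peak Cmax,ss = C₀·R = 5 × 4/3 ≈ 6.667 mg/L.
Steady-state trough Cmin,ss = Cmax,ss·f ≈ 6.667 × 0.25 ≈ 1.667 mg/L.
Trough 1.7 mg/L vs MEC 1 mg/L: adequate.

1.7 mg/L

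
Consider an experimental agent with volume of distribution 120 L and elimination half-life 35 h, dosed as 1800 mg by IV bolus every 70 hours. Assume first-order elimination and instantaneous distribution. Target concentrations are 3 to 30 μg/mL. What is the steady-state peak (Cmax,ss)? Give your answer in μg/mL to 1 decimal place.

The dosing interval is 2 half-lives, so f = 2^(−2) = 0.25.
At steady state, R = 1/(1 − 0.25) = 4/3.
Single-dose peak C₀ = D/Vd = 1800/120 = 15 μg/mL.
Steady-state peak Cmax,ss = C₀·R = 15 × 4/3 ≈ 20.000 μg/mL.
Peak 20.0 μg/mL vs MTC 30 μg/mL: below toxic threshold.

20.0 μg/mL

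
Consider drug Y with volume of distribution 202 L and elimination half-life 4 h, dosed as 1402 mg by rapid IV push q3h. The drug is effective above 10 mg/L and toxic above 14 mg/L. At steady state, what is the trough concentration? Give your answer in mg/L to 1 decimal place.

Over one 3-h interval, 3/4 ≈ 0.75 half-lives elapse, leaving f ≈ 0.5946 of each dose.
Single-dose peak C₀ = D/Vd = 1402/202 ≈ 6.941 mg/L.
Steady-state trough Cmin,ss = C₀·f/(1−f) ≈ 6.941 × 0.5946/0.4054 ≈ 10.180 mg/L.
Trough 10.2 mg/L vs MEC 10 mg/L: adequate.

10.2 mg/L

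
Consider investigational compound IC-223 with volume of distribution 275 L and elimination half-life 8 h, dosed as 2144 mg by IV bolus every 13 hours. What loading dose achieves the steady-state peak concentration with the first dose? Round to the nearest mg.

3173 mg

f = (1/2)^(13/8) ≈ 0.324210; accumulation ratio R = 1/(1−f) ≈ 1.47975.
Loading dose to hit Cmax,ss on first dose: D_load = D_maint·R ≈ 2144 × 1.47975 ≈ 3172.58 mg.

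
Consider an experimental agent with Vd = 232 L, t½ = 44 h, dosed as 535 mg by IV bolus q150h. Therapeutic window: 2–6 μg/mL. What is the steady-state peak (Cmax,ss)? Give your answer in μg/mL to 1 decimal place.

k = ln2/t½ = ln2/44 ≈ 0.015753 h⁻¹; fraction remaining f = e^(−kτ) = e^(−0.015753×150) ≈ 0.0941.
Accumulation ratio R = 1/(1 − f) ≈ 1/0.9059 ≈ 1.1039.
Each bolus raises the concentration by D/Vd = 535/232 ≈ 2.306 μg/mL.
Steady-state peak Cmax,ss = C₀·R ≈ 2.306 × 1.1039 ≈ 2.546 μg/mL.
Peak 2.5 μg/mL vs MTC 6 μg/mL: below toxic threshold.

2.5 μg/mL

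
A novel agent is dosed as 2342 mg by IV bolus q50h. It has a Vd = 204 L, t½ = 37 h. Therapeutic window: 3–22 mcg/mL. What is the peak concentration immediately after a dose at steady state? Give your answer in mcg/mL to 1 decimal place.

18.9 mcg/mL

k = ln2/t½ = ln2/37 ≈ 0.018734 h⁻¹; fraction remaining f = e^(−kτ) = e^(−0.018734×50) ≈ 0.3919.
Accumulation ratio R = 1/(1 − f) ≈ 1/0.6081 ≈ 1.6445.
Each bolus raises the concentration by D/Vd = 2342/204 ≈ 11.480 mcg/mL.
Steady-state peak Cmax,ss = C₀·R ≈ 11.480 × 1.6445 ≈ 18.879 mcg/mL.
Peak 18.9 mcg/mL vs MTC 22 mcg/mL: below toxic threshold.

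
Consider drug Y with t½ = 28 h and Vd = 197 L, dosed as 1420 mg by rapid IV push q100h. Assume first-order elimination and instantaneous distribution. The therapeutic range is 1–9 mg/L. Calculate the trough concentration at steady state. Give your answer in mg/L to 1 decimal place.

k = ln2/t½ = ln2/28 ≈ 0.024755 h⁻¹; fraction remaining f = e^(−kτ) = e^(−0.024755×100) ≈ 0.0841.
At steady state, accumulation factor R = 1/(1 − e^(−kτ)) ≈ 1.0918.
Single-dose peak C₀ = D/Vd = 1420/197 ≈ 7.208 mg/L.
Cmax,ss = C₀/(1 − f) ≈ 7.208/0.9159 ≈ 7.870 mg/L.
One interval later, Cmin,ss = Cmax,ss·e^(−kτ) ≈ 7.870 × 0.0841 ≈ 0.662 mg/L.
Trough 0.7 mg/L vs MEC 1 mg/L: subtherapeutic.

0.7 mg/L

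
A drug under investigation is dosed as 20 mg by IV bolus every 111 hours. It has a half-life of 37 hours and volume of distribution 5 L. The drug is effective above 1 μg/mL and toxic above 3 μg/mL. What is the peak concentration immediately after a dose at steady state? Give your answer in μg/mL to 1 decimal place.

τ = 111 h = 3 half-lives, so f = (1/2)^3 = 0.125.
Accumulation ratio R = 1/(1 − f) = 1/0.875 = 8/7.
Single-dose peak C₀ = D/Vd = 20/5 = 4 μg/mL.
Steady-state peak Cmax,ss = C₀·R = 4 × 8/7 ≈ 4.571 μg/mL.
Peak 4.6 μg/mL vs MTC 3 μg/mL: exceeds toxic threshold.

4.6 μg/mL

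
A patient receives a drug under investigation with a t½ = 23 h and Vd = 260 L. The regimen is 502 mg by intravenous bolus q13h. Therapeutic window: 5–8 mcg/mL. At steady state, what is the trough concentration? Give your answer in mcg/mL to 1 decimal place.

τ/t½ = 13/23 ≈ 0.56522, so fraction remaining f = (1/2)^(13/23) ≈ 0.6759.
Single-dose peak C₀ = D/Vd = 502/260 ≈ 1.931 mcg/mL.
Steady-state trough Cmin,ss = C₀·f/(1−f) ≈ 1.931 × 0.6759/0.3241 ≈ 4.027 mcg/mL.
Trough 4.0 mcg/mL vs MEC 5 mcg/mL: subtherapeutic.

4.0 mcg/mL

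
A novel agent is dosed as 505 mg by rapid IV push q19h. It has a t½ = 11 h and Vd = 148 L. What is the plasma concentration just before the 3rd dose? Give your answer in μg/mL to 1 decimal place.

1.3 μg/mL

f = (1/2)^(τ/t½) = (1/2)^(19/11) ≈ 0.3020.
C₀ = D/Vd = 505/148 ≈ 3.412 μg/mL.
Before the 3rd dose, 2 doses have been given. Superposition: Cmin = C₀·(f + f²).
≈ 3.412 × (0.3020 + 0.0912) ≈ 3.412 × 0.3932 ≈ 1.342 μg/mL.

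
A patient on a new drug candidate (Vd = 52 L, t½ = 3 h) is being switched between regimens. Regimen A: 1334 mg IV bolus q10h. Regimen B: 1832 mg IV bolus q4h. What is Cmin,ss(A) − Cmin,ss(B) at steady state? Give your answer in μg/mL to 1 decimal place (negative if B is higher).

-20.4 μg/mL

Regimen A: f = (1/2)^(10/3) ≈ 0.0992; Cmin,ss = (1334/52)·f/(1−f) ≈ 2.825 μg/mL.
Regimen B: f = (1/2)^(4/3) ≈ 0.3969; Cmin,ss = (1832/52)·f/(1−f) ≈ 23.185 μg/mL.
Difference ≈ 2.825 − 23.185 ≈ -20.360 μg/mL.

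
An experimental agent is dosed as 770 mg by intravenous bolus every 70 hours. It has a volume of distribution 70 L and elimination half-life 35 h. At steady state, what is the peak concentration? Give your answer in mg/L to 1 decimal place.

The dosing interval is 2 half-lives, so f = 2^(−2) = 0.25.
Accumulation ratio R = 1/(1 − f) = 1/0.75 = 4/3.
Single-dose peak C₀ = D/Vd = 770/70 = 11 mg/L.
Steady-state peak Cmax,ss = C₀·R = 11 × 4/3 ≈ 14.667 mg/L.

14.7 mg/L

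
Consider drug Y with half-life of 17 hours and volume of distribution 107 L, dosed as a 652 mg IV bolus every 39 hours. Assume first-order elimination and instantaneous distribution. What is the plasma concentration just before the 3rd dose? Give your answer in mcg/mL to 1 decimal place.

f = (1/2)^(τ/t½) = (1/2)^(39/17) ≈ 0.2039.
C₀ = D/Vd = 652/107 ≈ 6.093 mcg/mL.
Before the 3rd dose, 2 doses have been given. Superposition: Cmin = C₀·(f + f²).
≈ 6.093 × (0.2039 + 0.0416) ≈ 6.093 × 0.2455 ≈ 1.496 mcg/mL.

1.5 mcg/mL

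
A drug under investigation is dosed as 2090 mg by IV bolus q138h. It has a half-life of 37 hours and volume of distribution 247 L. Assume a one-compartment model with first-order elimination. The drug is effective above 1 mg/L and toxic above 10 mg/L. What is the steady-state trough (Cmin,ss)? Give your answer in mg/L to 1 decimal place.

Over one 138-h interval, 138/37 ≈ 3.7297 half-lives elapse, leaving f ≈ 0.0754 of each dose.
Each bolus raises the concentration by D/Vd = 2090/247 ≈ 8.462 mg/L.
Steady-state trough Cmin,ss = C₀·f/(1−f) ≈ 8.462 × 0.0754/0.9246 ≈ 0.690 mg/L.
Trough 0.7 mg/L vs MEC 1 mg/L: subtherapeutic.

0.7 mg/L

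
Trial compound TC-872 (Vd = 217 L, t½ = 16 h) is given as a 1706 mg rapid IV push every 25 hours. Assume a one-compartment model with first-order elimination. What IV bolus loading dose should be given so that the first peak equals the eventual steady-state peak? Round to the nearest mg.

2579 mg

f = (1/2)^(25/16) ≈ 0.338564; accumulation ratio R = 1/(1−f) ≈ 1.51186.
Loading dose to hit Cmax,ss on first dose: D_load = D_maint·R ≈ 1706 × 1.51186 ≈ 2579.23 mg.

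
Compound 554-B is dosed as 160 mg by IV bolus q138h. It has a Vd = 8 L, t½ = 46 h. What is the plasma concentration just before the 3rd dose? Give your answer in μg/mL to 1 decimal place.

2.8 μg/mL

f = (1/2)^(τ/t½) = (1/2)^(138/46) ≈ 0.1250.
C₀ = D/Vd = 160/8 ≈ 20.000 μg/mL.
Before the 3rd dose, 2 doses have been given. Superposition: Cmin = C₀·(f + f²).
≈ 20.000 × (0.1250 + 0.0156) ≈ 20.000 × 0.1406 ≈ 2.812 μg/mL.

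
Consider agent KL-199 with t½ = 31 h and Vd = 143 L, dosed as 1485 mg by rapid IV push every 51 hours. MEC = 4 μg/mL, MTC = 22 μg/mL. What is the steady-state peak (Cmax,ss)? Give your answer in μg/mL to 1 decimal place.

k = ln2/t½ = ln2/31 ≈ 0.022360 h⁻¹; fraction remaining f = e^(−kτ) = e^(−0.022360×51) ≈ 0.3197.
Accumulation ratio R = 1/(1 − f) ≈ 1/0.6803 ≈ 1.4699.
Each bolus raises the concentration by D/Vd = 1485/143 ≈ 10.385 μg/mL.
Steady-state peak Cmax,ss = C₀·R ≈ 10.385 × 1.4699 ≈ 15.265 μg/mL.
Peak 15.3 μg/mL vs MTC 22 μg/mL: below toxic threshold.

15.3 μg/mL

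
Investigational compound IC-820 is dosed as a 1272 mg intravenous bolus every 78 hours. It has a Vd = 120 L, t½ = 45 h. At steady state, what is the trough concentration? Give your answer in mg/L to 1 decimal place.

4.6 mg/L

k = ln2/t½ = ln2/45 ≈ 0.015403 h⁻¹; fraction remaining f = e^(−kτ) = e^(−0.015403×78) ≈ 0.3008.
At steady state, accumulation factor R = 1/(1 − e^(−kτ)) ≈ 1.4302.
Single-dose peak C₀ = D/Vd = 1272/120 ≈ 10.600 mg/L.
Cmax,ss = C₀/(1 − f) ≈ 10.600/0.6992 ≈ 15.160 mg/L.
Steady-state trough Cmin,ss = Cmax,ss·f ≈ 15.160 × 0.3008 ≈ 4.560 mg/L.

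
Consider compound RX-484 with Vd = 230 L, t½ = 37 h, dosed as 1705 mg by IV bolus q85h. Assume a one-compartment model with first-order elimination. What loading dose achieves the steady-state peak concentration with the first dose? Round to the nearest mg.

f = (1/2)^(85/37) ≈ 0.203444; accumulation ratio R = 1/(1−f) ≈ 1.25540.
Loading dose to hit Cmax,ss on first dose: D_load = D_maint·R ≈ 1705 × 1.25540 ≈ 2140.46 mg.

2140 mg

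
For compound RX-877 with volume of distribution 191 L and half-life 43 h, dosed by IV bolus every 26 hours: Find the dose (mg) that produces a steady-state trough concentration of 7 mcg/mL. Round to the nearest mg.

696 mg

τ/t½ = 26/43 ≈ 0.60465, so f = (1/2)^(26/43) ≈ 0.657630.
Cmin,ss = (D/Vd)·f/(1−f), so D = Cmin,ss·Vd·(1−f)/f.
D = 7 × 191 × (1−f)/f ≈ 7 × 191 × 0.52061 ≈ 696.06 mg.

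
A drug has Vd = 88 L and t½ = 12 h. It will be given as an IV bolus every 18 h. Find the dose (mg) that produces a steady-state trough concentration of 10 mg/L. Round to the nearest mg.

1609 mg

τ/t½ = 18/12 ≈ 1.5, so f = (1/2)^(18/12) ≈ 0.353553.
Cmin,ss = (D/Vd)·f/(1−f), so D = Cmin,ss·Vd·(1−f)/f.
D = 10 × 88 × (1−f)/f ≈ 10 × 88 × 1.82843 ≈ 1609.02 mg.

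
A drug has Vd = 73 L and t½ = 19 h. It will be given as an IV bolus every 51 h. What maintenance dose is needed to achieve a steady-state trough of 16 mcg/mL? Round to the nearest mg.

τ/t½ = 51/19 ≈ 2.6842, so f = (1/2)^(51/19) ≈ 0.155587.
Cmin,ss = (D/Vd)·f/(1−f), so D = Cmin,ss·Vd·(1−f)/f.
D = 16 × 73 × (1−f)/f ≈ 16 × 73 × 5.42727 ≈ 6339.05 mg.

6339 mg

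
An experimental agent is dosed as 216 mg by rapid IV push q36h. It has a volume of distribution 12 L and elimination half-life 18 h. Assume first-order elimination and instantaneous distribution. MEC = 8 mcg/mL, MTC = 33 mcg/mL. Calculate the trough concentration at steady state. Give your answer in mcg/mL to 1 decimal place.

6.0 mcg/mL

The dosing interval is 2 half-lives, so f = 2^(−2) = 0.25.
Accumulation ratio R = 1/(1 − f) = 1/0.75 = 4/3.
Single-dose peak C₀ = D/Vd = 216/12 = 18 mcg/mL.
Steady-state peak Cmax,ss = C₀·R = 18 × 4/3 ≈ 24.000 mcg/mL.
Steady-state trough Cmin,ss = Cmax,ss·f ≈ 24.000 × 0.25 ≈ 6.000 mcg/mL.
Trough 6.0 mcg/mL vs MEC 8 mcg/mL: subtherapeutic.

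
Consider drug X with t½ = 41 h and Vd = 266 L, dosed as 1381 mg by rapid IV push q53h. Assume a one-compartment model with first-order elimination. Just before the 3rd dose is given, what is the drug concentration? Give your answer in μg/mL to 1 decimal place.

f = (1/2)^(τ/t½) = (1/2)^(53/41) ≈ 0.4082.
C₀ = D/Vd = 1381/266 ≈ 5.192 μg/mL.
Before the 3rd dose, 2 doses have been given. Superposition: Cmin = C₀·(f + f²).
≈ 5.192 × (0.4082 + 0.1666) ≈ 5.192 × 0.5748 ≈ 2.984 μg/mL.

3.0 μg/mL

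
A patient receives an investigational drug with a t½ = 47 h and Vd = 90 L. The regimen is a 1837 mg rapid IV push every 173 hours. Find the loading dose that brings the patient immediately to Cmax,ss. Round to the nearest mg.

f = (1/2)^(173/47) ≈ 0.077975; accumulation ratio R = 1/(1−f) ≈ 1.08457.
Loading dose to hit Cmax,ss on first dose: D_load = D_maint·R ≈ 1837 × 1.08457 ≈ 1992.36 mg.

1992 mg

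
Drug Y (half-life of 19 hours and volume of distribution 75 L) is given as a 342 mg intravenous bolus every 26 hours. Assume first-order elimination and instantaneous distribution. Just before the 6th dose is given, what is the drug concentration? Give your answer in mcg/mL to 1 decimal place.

2.9 mcg/mL

f = (1/2)^(τ/t½) = (1/2)^(26/19) ≈ 0.3873.
C₀ = D/Vd = 342/75 ≈ 4.560 mcg/mL.
Before the 6th dose, 5 doses have been given. Superposition: Cmin = C₀·(f + f² + … + f^5).
≈ 4.560 × (0.3873 + 0.1500 + 0.0581 + 0.0225 + 0.0087) ≈ 4.560 × 0.6266 ≈ 2.857 mcg/mL.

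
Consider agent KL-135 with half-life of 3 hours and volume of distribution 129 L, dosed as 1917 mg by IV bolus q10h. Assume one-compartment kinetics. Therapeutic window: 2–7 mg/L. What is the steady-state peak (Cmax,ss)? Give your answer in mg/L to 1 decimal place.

k = ln2/t½ = ln2/3 ≈ 0.231049 h⁻¹; fraction remaining f = e^(−kτ) = e^(−0.231049×10) ≈ 0.0992.
Accumulation ratio R = 1/(1 − f) ≈ 1/0.9008 ≈ 1.1101.
Each bolus raises the concentration by D/Vd = 1917/129 ≈ 14.860 mg/L.
Steady-state peak Cmax,ss = C₀·R ≈ 14.860 × 1.1101 ≈ 16.496 mg/L.
Peak 16.5 mg/L vs MTC 7 mg/L: exceeds toxic threshold.

16.5 mg/L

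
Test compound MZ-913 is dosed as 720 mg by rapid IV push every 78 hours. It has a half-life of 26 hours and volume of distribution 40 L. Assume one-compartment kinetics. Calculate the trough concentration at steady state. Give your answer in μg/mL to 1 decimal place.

τ = 78 h = 3 half-lives, so f = (1/2)^3 = 0.125.
Accumulation ratio R = 1/(1 − f) = 1/0.875 = 8/7.
Single-dose peak C₀ = D/Vd = 720/40 = 18 μg/mL.
Steady-state peak Cmax,ss = C₀·R = 18 × 8/7 ≈ 20.571 μg/mL.
Steady-state trough Cmin,ss = Cmax,ss·f ≈ 20.571 × 0.125 ≈ 2.571 μg/mL.

2.6 μg/mL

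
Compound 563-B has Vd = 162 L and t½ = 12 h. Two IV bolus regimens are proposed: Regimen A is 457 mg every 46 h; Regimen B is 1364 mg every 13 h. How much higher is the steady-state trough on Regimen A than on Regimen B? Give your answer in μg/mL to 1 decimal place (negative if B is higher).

-7.3 μg/mL

Regimen A: f = (1/2)^(46/12) ≈ 0.0702; Cmin,ss = (457/162)·f/(1−f) ≈ 0.213 μg/mL.
Regimen B: f = (1/2)^(13/12) ≈ 0.4719; Cmin,ss = (1364/162)·f/(1−f) ≈ 7.524 μg/mL.
Difference ≈ 0.213 − 7.524 ≈ -7.311 μg/mL.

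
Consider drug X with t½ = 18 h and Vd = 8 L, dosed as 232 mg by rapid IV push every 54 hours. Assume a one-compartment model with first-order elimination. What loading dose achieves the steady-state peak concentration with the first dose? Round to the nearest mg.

265 mg

f = (1/2)^(54/18) ≈ 0.125000; accumulation ratio R = 1/(1−f) ≈ 1.14286.
Loading dose to hit Cmax,ss on first dose: D_load = D_maint·R ≈ 232 × 1.14286 ≈ 265.14 mg.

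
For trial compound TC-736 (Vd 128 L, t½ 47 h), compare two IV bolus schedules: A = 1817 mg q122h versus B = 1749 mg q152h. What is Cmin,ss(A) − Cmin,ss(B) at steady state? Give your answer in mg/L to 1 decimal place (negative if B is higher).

1.2 mg/L

Regimen A: f = (1/2)^(122/47) ≈ 0.1654; Cmin,ss = (1817/128)·f/(1−f) ≈ 2.813 mg/L.
Regimen B: f = (1/2)^(152/47) ≈ 0.1063; Cmin,ss = (1749/128)·f/(1−f) ≈ 1.625 mg/L.
Difference ≈ 2.813 − 1.625 ≈ 1.188 mg/L.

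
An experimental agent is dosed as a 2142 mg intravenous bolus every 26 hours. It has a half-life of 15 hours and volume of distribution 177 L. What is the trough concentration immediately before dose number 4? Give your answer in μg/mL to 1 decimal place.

f = (1/2)^(τ/t½) = (1/2)^(26/15) ≈ 0.3008.
C₀ = D/Vd = 2142/177 ≈ 12.102 μg/mL.
Before the 4th dose, 3 doses have been given. Superposition: Cmin = C₀·(f + f² + … + f^3).
≈ 12.102 × (0.3008 + 0.0905 + 0.0272) ≈ 12.102 × 0.4185 ≈ 5.065 μg/mL.

5.1 μg/mL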